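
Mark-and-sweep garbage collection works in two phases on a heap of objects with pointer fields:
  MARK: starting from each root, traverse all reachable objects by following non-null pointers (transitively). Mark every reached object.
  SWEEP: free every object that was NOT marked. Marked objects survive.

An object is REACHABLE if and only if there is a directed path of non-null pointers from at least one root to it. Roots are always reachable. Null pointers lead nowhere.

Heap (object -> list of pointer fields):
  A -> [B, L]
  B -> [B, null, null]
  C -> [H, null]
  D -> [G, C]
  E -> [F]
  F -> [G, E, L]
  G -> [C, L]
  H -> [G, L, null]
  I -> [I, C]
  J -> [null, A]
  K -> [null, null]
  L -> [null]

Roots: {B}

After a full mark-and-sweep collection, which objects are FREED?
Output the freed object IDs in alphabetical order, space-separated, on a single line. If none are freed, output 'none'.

Roots: B
Mark B: refs=B null null, marked=B
Unmarked (collected): A C D E F G H I J K L

Answer: A C D E F G H I J K L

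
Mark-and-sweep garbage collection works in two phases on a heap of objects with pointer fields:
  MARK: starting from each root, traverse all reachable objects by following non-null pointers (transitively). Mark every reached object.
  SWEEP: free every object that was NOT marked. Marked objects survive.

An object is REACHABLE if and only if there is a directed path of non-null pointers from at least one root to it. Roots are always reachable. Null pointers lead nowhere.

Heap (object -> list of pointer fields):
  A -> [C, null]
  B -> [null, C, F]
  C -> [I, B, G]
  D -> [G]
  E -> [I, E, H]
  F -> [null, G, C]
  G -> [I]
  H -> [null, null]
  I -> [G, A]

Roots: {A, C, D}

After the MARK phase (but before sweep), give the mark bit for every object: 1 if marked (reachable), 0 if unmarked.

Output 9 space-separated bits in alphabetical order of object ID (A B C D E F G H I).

Roots: A C D
Mark A: refs=C null, marked=A
Mark C: refs=I B G, marked=A C
Mark D: refs=G, marked=A C D
Mark I: refs=G A, marked=A C D I
Mark B: refs=null C F, marked=A B C D I
Mark G: refs=I, marked=A B C D G I
Mark F: refs=null G C, marked=A B C D F G I
Unmarked (collected): E H

Answer: 1 1 1 1 0 1 1 0 1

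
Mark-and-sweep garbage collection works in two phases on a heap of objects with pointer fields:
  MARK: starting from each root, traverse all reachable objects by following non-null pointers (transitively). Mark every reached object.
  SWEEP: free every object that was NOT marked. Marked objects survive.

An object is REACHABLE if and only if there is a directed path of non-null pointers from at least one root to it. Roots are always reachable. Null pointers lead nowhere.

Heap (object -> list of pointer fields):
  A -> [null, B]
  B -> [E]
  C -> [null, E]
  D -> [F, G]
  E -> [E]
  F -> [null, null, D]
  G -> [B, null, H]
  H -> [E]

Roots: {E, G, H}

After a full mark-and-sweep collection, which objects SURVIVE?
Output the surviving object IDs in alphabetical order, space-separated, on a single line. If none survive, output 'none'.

Roots: E G H
Mark E: refs=E, marked=E
Mark G: refs=B null H, marked=E G
Mark H: refs=E, marked=E G H
Mark B: refs=E, marked=B E G H
Unmarked (collected): A C D F

Answer: B E G H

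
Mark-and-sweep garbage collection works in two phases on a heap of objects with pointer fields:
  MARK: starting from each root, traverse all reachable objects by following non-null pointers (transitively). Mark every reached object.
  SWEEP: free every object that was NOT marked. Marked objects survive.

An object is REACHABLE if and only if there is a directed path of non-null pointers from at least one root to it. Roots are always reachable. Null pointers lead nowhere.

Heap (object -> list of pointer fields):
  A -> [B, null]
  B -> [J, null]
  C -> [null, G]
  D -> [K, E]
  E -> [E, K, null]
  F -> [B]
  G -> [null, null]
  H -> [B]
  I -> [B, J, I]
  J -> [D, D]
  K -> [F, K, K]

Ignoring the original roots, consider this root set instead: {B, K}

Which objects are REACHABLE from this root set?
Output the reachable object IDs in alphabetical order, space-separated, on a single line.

Answer: B D E F J K

Derivation:
Roots: B K
Mark B: refs=J null, marked=B
Mark K: refs=F K K, marked=B K
Mark J: refs=D D, marked=B J K
Mark F: refs=B, marked=B F J K
Mark D: refs=K E, marked=B D F J K
Mark E: refs=E K null, marked=B D E F J K
Unmarked (collected): A C G H I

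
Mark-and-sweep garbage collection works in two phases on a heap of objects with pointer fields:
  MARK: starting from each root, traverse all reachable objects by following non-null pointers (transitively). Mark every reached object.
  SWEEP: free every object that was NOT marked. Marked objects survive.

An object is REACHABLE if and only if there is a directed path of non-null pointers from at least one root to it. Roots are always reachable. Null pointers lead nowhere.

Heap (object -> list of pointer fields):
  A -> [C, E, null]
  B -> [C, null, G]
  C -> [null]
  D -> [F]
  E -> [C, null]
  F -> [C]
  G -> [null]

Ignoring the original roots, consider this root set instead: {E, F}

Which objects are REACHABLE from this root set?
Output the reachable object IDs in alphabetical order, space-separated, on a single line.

Answer: C E F

Derivation:
Roots: E F
Mark E: refs=C null, marked=E
Mark F: refs=C, marked=E F
Mark C: refs=null, marked=C E F
Unmarked (collected): A B D G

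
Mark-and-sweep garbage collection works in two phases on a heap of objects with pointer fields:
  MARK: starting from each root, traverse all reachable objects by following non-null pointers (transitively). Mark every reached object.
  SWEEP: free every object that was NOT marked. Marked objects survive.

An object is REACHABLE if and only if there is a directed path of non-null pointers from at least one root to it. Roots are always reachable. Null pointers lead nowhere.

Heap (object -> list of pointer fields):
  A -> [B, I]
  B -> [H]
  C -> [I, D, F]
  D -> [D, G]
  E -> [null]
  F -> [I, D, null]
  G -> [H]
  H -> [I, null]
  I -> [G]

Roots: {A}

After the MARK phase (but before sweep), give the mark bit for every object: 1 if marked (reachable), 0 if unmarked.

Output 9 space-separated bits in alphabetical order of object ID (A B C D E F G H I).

Roots: A
Mark A: refs=B I, marked=A
Mark B: refs=H, marked=A B
Mark I: refs=G, marked=A B I
Mark H: refs=I null, marked=A B H I
Mark G: refs=H, marked=A B G H I
Unmarked (collected): C D E F

Answer: 1 1 0 0 0 0 1 1 1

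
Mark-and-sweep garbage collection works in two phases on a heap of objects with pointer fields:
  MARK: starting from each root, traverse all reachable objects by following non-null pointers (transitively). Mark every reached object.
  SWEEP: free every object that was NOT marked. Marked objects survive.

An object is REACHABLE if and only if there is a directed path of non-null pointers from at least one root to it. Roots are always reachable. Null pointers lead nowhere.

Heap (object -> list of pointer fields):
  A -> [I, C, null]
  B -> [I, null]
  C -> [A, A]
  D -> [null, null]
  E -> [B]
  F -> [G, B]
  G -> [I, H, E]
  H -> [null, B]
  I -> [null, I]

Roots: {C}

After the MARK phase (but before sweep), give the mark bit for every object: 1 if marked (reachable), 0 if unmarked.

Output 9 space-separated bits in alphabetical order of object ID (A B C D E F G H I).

Answer: 1 0 1 0 0 0 0 0 1

Derivation:
Roots: C
Mark C: refs=A A, marked=C
Mark A: refs=I C null, marked=A C
Mark I: refs=null I, marked=A C I
Unmarked (collected): B D E F G H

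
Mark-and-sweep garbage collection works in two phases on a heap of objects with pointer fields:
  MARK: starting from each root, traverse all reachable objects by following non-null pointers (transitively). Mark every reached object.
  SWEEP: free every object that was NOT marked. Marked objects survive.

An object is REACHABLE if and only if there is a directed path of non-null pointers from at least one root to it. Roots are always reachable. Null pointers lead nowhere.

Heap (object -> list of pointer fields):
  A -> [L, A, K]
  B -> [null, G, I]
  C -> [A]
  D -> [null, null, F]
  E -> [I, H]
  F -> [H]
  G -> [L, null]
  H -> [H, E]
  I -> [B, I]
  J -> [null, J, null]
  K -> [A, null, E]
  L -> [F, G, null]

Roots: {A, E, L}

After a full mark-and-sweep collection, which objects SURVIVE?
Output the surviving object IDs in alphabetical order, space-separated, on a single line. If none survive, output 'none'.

Answer: A B E F G H I K L

Derivation:
Roots: A E L
Mark A: refs=L A K, marked=A
Mark E: refs=I H, marked=A E
Mark L: refs=F G null, marked=A E L
Mark K: refs=A null E, marked=A E K L
Mark I: refs=B I, marked=A E I K L
Mark H: refs=H E, marked=A E H I K L
Mark F: refs=H, marked=A E F H I K L
Mark G: refs=L null, marked=A E F G H I K L
Mark B: refs=null G I, marked=A B E F G H I K L
Unmarked (collected): C D J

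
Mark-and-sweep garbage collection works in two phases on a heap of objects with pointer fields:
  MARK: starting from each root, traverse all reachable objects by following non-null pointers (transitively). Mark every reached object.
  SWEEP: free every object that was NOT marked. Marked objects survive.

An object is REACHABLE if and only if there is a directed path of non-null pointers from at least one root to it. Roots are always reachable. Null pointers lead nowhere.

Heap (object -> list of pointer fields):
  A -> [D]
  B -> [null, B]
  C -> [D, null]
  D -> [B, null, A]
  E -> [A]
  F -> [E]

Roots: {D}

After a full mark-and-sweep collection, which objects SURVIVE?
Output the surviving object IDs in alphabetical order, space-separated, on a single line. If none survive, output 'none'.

Answer: A B D

Derivation:
Roots: D
Mark D: refs=B null A, marked=D
Mark B: refs=null B, marked=B D
Mark A: refs=D, marked=A B D
Unmarked (collected): C E F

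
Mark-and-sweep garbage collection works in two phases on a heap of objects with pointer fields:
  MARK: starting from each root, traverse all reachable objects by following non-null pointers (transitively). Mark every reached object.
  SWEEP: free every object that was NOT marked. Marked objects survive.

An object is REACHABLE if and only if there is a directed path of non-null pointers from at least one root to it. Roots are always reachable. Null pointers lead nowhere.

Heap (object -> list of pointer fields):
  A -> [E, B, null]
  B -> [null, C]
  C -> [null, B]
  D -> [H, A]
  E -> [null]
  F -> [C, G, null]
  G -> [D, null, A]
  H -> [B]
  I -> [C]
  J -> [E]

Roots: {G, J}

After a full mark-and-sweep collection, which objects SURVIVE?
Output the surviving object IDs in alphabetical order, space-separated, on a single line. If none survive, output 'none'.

Answer: A B C D E G H J

Derivation:
Roots: G J
Mark G: refs=D null A, marked=G
Mark J: refs=E, marked=G J
Mark D: refs=H A, marked=D G J
Mark A: refs=E B null, marked=A D G J
Mark E: refs=null, marked=A D E G J
Mark H: refs=B, marked=A D E G H J
Mark B: refs=null C, marked=A B D E G H J
Mark C: refs=null B, marked=A B C D E G H J
Unmarked (collected): F I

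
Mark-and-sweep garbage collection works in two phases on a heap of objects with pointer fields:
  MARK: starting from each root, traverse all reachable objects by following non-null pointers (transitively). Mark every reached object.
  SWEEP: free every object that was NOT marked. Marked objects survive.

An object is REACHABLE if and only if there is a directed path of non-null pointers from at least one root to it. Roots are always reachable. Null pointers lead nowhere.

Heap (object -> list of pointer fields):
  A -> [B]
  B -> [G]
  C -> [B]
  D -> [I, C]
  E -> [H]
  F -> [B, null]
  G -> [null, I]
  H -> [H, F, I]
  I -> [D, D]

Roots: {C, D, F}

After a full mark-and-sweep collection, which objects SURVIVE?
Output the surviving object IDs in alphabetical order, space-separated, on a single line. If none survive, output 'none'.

Roots: C D F
Mark C: refs=B, marked=C
Mark D: refs=I C, marked=C D
Mark F: refs=B null, marked=C D F
Mark B: refs=G, marked=B C D F
Mark I: refs=D D, marked=B C D F I
Mark G: refs=null I, marked=B C D F G I
Unmarked (collected): A E H

Answer: B C D F G I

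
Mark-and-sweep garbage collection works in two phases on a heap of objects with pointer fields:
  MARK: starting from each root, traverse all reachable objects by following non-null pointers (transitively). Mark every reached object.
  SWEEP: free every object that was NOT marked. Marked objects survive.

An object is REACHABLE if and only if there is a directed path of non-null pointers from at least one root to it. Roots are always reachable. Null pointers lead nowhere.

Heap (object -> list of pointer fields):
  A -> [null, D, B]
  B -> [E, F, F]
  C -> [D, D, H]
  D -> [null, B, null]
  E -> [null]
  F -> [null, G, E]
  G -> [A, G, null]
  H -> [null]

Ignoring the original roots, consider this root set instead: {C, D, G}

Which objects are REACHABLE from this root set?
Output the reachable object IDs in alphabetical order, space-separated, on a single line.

Answer: A B C D E F G H

Derivation:
Roots: C D G
Mark C: refs=D D H, marked=C
Mark D: refs=null B null, marked=C D
Mark G: refs=A G null, marked=C D G
Mark H: refs=null, marked=C D G H
Mark B: refs=E F F, marked=B C D G H
Mark A: refs=null D B, marked=A B C D G H
Mark E: refs=null, marked=A B C D E G H
Mark F: refs=null G E, marked=A B C D E F G H
Unmarked (collected): (none)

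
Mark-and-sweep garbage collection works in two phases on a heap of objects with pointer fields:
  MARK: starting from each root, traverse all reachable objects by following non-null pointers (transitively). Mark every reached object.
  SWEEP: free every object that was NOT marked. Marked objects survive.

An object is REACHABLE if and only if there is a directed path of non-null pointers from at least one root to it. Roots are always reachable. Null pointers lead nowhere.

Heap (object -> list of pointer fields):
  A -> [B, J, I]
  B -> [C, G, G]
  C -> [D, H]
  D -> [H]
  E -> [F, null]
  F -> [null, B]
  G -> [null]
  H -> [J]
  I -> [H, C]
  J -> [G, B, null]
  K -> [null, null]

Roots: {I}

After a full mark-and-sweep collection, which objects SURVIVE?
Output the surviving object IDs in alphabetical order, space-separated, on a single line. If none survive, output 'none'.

Roots: I
Mark I: refs=H C, marked=I
Mark H: refs=J, marked=H I
Mark C: refs=D H, marked=C H I
Mark J: refs=G B null, marked=C H I J
Mark D: refs=H, marked=C D H I J
Mark G: refs=null, marked=C D G H I J
Mark B: refs=C G G, marked=B C D G H I J
Unmarked (collected): A E F K

Answer: B C D G H I J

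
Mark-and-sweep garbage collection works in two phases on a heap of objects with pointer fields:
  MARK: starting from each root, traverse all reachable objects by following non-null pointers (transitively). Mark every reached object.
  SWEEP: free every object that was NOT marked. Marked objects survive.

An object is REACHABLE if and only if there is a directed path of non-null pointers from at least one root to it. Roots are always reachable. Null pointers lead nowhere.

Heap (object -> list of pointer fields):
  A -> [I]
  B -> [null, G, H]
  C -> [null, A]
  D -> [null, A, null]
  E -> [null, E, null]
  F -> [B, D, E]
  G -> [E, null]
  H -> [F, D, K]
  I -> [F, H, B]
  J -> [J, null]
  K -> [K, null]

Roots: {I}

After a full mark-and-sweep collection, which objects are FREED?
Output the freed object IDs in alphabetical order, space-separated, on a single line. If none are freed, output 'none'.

Roots: I
Mark I: refs=F H B, marked=I
Mark F: refs=B D E, marked=F I
Mark H: refs=F D K, marked=F H I
Mark B: refs=null G H, marked=B F H I
Mark D: refs=null A null, marked=B D F H I
Mark E: refs=null E null, marked=B D E F H I
Mark K: refs=K null, marked=B D E F H I K
Mark G: refs=E null, marked=B D E F G H I K
Mark A: refs=I, marked=A B D E F G H I K
Unmarked (collected): C J

Answer: C J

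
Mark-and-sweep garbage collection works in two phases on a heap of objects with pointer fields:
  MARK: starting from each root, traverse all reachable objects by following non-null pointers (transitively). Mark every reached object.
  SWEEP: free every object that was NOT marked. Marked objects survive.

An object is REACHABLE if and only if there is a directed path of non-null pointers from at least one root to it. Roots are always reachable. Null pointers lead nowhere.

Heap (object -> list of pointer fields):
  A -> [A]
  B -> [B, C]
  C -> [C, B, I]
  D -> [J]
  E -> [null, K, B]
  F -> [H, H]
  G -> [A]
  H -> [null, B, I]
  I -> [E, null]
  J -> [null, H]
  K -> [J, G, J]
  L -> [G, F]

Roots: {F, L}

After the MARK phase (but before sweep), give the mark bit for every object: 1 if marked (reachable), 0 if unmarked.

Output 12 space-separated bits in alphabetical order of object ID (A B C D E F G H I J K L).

Roots: F L
Mark F: refs=H H, marked=F
Mark L: refs=G F, marked=F L
Mark H: refs=null B I, marked=F H L
Mark G: refs=A, marked=F G H L
Mark B: refs=B C, marked=B F G H L
Mark I: refs=E null, marked=B F G H I L
Mark A: refs=A, marked=A B F G H I L
Mark C: refs=C B I, marked=A B C F G H I L
Mark E: refs=null K B, marked=A B C E F G H I L
Mark K: refs=J G J, marked=A B C E F G H I K L
Mark J: refs=null H, marked=A B C E F G H I J K L
Unmarked (collected): D

Answer: 1 1 1 0 1 1 1 1 1 1 1 1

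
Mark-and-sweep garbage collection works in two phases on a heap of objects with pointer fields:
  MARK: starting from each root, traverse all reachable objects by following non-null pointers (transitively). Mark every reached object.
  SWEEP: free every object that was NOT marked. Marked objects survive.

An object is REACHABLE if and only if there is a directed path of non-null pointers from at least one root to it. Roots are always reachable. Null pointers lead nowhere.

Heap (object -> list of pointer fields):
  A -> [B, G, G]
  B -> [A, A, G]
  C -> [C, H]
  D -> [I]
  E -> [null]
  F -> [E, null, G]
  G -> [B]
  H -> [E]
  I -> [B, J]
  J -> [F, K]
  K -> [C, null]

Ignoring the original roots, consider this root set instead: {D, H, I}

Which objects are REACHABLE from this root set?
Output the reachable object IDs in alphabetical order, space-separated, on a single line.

Roots: D H I
Mark D: refs=I, marked=D
Mark H: refs=E, marked=D H
Mark I: refs=B J, marked=D H I
Mark E: refs=null, marked=D E H I
Mark B: refs=A A G, marked=B D E H I
Mark J: refs=F K, marked=B D E H I J
Mark A: refs=B G G, marked=A B D E H I J
Mark G: refs=B, marked=A B D E G H I J
Mark F: refs=E null G, marked=A B D E F G H I J
Mark K: refs=C null, marked=A B D E F G H I J K
Mark C: refs=C H, marked=A B C D E F G H I J K
Unmarked (collected): (none)

Answer: A B C D E F G H I J K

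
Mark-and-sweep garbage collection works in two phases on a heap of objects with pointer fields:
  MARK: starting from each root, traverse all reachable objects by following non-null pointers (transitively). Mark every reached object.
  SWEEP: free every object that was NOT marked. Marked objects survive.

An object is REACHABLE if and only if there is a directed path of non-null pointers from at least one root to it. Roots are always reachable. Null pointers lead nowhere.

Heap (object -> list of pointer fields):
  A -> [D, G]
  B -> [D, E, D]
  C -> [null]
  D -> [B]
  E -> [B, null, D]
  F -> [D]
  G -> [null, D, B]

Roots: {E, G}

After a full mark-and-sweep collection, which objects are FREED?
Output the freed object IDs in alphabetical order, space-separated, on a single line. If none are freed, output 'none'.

Answer: A C F

Derivation:
Roots: E G
Mark E: refs=B null D, marked=E
Mark G: refs=null D B, marked=E G
Mark B: refs=D E D, marked=B E G
Mark D: refs=B, marked=B D E G
Unmarked (collected): A C F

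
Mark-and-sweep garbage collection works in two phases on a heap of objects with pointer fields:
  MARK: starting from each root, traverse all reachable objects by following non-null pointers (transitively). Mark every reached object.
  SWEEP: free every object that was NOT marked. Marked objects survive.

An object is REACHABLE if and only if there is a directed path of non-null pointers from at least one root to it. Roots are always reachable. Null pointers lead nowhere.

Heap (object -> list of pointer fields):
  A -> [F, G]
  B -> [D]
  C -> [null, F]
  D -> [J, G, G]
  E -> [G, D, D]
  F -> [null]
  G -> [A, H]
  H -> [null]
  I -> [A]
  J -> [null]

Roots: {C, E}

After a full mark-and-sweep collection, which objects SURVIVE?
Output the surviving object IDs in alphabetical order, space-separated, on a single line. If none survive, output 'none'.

Answer: A C D E F G H J

Derivation:
Roots: C E
Mark C: refs=null F, marked=C
Mark E: refs=G D D, marked=C E
Mark F: refs=null, marked=C E F
Mark G: refs=A H, marked=C E F G
Mark D: refs=J G G, marked=C D E F G
Mark A: refs=F G, marked=A C D E F G
Mark H: refs=null, marked=A C D E F G H
Mark J: refs=null, marked=A C D E F G H J
Unmarked (collected): B I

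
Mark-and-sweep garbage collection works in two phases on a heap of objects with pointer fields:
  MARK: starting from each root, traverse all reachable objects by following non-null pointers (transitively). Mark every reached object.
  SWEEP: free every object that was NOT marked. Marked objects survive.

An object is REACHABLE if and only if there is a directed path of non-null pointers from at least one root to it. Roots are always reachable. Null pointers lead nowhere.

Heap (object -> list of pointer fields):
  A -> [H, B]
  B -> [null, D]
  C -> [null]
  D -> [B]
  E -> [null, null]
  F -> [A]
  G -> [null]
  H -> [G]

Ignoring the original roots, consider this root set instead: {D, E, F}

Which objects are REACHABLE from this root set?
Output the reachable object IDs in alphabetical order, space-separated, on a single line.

Roots: D E F
Mark D: refs=B, marked=D
Mark E: refs=null null, marked=D E
Mark F: refs=A, marked=D E F
Mark B: refs=null D, marked=B D E F
Mark A: refs=H B, marked=A B D E F
Mark H: refs=G, marked=A B D E F H
Mark G: refs=null, marked=A B D E F G H
Unmarked (collected): C

Answer: A B D E F G H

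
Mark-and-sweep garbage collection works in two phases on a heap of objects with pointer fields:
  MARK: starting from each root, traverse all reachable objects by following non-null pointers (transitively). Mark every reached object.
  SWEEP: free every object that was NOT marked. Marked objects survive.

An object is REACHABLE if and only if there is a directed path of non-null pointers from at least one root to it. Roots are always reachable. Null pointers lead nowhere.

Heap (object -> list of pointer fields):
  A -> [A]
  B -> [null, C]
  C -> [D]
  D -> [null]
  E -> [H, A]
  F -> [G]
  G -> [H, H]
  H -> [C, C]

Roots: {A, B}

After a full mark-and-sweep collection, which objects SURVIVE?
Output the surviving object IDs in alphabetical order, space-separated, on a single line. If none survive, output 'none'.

Answer: A B C D

Derivation:
Roots: A B
Mark A: refs=A, marked=A
Mark B: refs=null C, marked=A B
Mark C: refs=D, marked=A B C
Mark D: refs=null, marked=A B C D
Unmarked (collected): E F G H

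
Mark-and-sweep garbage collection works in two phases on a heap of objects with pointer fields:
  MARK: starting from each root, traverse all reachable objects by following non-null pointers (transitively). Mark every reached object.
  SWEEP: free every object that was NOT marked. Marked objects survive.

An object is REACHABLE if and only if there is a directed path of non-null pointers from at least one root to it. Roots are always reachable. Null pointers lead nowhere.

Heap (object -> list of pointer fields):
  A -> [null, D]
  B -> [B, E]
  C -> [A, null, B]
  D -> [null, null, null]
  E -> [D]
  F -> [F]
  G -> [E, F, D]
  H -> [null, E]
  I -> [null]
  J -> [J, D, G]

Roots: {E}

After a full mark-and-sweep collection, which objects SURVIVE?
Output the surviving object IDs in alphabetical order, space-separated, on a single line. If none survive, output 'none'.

Roots: E
Mark E: refs=D, marked=E
Mark D: refs=null null null, marked=D E
Unmarked (collected): A B C F G H I J

Answer: D E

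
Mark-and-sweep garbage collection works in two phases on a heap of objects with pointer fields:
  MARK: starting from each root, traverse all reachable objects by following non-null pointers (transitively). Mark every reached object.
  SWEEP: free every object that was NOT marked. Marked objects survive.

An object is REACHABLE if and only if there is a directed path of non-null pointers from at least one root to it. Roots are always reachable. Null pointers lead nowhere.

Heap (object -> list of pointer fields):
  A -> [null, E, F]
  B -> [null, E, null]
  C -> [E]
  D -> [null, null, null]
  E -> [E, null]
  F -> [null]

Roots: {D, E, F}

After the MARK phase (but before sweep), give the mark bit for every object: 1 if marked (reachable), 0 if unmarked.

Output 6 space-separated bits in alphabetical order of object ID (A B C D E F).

Roots: D E F
Mark D: refs=null null null, marked=D
Mark E: refs=E null, marked=D E
Mark F: refs=null, marked=D E F
Unmarked (collected): A B C

Answer: 0 0 0 1 1 1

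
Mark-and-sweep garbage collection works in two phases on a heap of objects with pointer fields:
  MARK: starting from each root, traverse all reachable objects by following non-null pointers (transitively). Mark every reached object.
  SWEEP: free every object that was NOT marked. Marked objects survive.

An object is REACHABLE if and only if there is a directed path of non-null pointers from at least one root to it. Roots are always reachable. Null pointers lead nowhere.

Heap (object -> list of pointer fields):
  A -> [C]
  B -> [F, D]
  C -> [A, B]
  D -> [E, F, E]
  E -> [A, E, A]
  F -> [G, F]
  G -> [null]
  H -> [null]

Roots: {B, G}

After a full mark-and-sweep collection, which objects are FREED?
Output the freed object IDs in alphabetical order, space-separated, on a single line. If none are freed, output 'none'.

Roots: B G
Mark B: refs=F D, marked=B
Mark G: refs=null, marked=B G
Mark F: refs=G F, marked=B F G
Mark D: refs=E F E, marked=B D F G
Mark E: refs=A E A, marked=B D E F G
Mark A: refs=C, marked=A B D E F G
Mark C: refs=A B, marked=A B C D E F G
Unmarked (collected): H

Answer: H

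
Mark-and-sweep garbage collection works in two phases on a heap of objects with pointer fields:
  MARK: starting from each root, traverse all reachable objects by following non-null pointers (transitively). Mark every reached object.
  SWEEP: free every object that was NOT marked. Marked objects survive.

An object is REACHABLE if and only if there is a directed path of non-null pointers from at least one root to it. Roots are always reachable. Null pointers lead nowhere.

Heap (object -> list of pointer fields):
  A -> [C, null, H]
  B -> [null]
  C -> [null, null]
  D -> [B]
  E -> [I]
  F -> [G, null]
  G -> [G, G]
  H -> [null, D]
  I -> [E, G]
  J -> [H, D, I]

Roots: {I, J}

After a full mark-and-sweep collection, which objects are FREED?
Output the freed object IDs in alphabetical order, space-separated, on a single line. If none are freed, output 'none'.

Roots: I J
Mark I: refs=E G, marked=I
Mark J: refs=H D I, marked=I J
Mark E: refs=I, marked=E I J
Mark G: refs=G G, marked=E G I J
Mark H: refs=null D, marked=E G H I J
Mark D: refs=B, marked=D E G H I J
Mark B: refs=null, marked=B D E G H I J
Unmarked (collected): A C F

Answer: A C F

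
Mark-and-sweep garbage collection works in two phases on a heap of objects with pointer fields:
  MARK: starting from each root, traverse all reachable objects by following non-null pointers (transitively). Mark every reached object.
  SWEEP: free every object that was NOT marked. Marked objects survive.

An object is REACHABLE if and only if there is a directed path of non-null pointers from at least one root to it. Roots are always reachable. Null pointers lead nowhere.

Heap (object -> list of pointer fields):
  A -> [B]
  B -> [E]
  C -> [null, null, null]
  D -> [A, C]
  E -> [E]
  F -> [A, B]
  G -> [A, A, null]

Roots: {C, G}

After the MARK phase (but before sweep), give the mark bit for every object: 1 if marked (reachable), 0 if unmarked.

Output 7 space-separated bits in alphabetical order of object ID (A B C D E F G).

Answer: 1 1 1 0 1 0 1

Derivation:
Roots: C G
Mark C: refs=null null null, marked=C
Mark G: refs=A A null, marked=C G
Mark A: refs=B, marked=A C G
Mark B: refs=E, marked=A B C G
Mark E: refs=E, marked=A B C E G
Unmarked (collected): D F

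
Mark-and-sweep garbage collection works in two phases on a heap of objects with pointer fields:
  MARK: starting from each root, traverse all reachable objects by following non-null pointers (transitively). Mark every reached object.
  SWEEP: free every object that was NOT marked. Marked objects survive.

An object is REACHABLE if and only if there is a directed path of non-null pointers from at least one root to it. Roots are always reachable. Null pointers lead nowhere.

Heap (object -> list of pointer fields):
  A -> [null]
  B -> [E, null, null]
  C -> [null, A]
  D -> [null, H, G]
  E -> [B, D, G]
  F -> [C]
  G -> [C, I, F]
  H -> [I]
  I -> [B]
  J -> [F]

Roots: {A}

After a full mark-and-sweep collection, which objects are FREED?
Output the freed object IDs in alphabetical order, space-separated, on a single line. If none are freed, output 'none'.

Roots: A
Mark A: refs=null, marked=A
Unmarked (collected): B C D E F G H I J

Answer: B C D E F G H I J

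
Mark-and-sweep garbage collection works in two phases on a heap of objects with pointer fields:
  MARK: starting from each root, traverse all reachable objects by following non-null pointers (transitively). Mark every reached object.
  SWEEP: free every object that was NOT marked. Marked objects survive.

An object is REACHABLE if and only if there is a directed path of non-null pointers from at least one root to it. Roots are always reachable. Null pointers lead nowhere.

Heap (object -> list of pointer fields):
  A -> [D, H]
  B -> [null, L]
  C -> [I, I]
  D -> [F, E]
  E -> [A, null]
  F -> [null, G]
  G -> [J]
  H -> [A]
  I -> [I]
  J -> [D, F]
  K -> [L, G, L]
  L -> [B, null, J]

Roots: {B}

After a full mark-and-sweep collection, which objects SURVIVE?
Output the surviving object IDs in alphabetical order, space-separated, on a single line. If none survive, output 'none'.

Answer: A B D E F G H J L

Derivation:
Roots: B
Mark B: refs=null L, marked=B
Mark L: refs=B null J, marked=B L
Mark J: refs=D F, marked=B J L
Mark D: refs=F E, marked=B D J L
Mark F: refs=null G, marked=B D F J L
Mark E: refs=A null, marked=B D E F J L
Mark G: refs=J, marked=B D E F G J L
Mark A: refs=D H, marked=A B D E F G J L
Mark H: refs=A, marked=A B D E F G H J L
Unmarked (collected): C I K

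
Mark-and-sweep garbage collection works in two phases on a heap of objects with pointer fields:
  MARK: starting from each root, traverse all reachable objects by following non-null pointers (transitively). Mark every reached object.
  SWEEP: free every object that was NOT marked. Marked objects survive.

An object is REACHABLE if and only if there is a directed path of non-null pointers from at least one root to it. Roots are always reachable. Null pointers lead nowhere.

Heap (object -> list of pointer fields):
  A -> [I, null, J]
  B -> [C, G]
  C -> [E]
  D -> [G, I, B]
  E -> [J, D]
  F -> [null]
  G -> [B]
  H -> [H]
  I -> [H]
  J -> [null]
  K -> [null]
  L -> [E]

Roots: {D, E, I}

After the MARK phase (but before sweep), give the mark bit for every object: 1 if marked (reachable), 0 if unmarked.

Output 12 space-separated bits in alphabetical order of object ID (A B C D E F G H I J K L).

Roots: D E I
Mark D: refs=G I B, marked=D
Mark E: refs=J D, marked=D E
Mark I: refs=H, marked=D E I
Mark G: refs=B, marked=D E G I
Mark B: refs=C G, marked=B D E G I
Mark J: refs=null, marked=B D E G I J
Mark H: refs=H, marked=B D E G H I J
Mark C: refs=E, marked=B C D E G H I J
Unmarked (collected): A F K L

Answer: 0 1 1 1 1 0 1 1 1 1 0 0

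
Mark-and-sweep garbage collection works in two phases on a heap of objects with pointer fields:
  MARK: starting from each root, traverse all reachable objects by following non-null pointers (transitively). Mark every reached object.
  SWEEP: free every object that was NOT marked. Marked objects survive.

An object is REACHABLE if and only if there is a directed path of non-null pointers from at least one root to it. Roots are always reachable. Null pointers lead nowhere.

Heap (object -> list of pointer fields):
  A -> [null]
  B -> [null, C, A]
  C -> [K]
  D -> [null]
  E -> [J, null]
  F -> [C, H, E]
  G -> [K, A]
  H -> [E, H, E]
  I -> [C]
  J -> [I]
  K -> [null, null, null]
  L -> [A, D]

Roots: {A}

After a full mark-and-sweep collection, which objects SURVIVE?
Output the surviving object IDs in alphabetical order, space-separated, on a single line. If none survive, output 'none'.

Roots: A
Mark A: refs=null, marked=A
Unmarked (collected): B C D E F G H I J K L

Answer: A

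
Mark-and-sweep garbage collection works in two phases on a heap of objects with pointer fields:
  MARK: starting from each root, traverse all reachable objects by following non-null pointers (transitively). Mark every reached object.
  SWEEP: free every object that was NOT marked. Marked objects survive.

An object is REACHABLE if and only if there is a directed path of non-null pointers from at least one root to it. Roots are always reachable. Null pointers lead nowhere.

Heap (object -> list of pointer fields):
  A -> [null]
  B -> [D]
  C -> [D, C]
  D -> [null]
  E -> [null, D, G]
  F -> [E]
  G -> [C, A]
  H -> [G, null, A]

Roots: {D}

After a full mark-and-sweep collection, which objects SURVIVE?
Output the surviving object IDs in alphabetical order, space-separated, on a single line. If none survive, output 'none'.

Answer: D

Derivation:
Roots: D
Mark D: refs=null, marked=D
Unmarked (collected): A B C E F G H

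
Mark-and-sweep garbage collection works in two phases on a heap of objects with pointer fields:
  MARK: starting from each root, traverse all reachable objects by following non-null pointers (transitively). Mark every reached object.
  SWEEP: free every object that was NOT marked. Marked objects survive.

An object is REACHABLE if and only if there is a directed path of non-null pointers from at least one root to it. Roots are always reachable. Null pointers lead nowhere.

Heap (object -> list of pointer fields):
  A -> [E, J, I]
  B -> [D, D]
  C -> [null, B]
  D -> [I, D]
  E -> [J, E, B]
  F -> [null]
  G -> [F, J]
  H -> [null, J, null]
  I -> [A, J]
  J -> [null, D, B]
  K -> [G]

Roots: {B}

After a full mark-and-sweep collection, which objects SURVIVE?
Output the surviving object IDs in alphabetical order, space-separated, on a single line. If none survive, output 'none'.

Roots: B
Mark B: refs=D D, marked=B
Mark D: refs=I D, marked=B D
Mark I: refs=A J, marked=B D I
Mark A: refs=E J I, marked=A B D I
Mark J: refs=null D B, marked=A B D I J
Mark E: refs=J E B, marked=A B D E I J
Unmarked (collected): C F G H K

Answer: A B D E I J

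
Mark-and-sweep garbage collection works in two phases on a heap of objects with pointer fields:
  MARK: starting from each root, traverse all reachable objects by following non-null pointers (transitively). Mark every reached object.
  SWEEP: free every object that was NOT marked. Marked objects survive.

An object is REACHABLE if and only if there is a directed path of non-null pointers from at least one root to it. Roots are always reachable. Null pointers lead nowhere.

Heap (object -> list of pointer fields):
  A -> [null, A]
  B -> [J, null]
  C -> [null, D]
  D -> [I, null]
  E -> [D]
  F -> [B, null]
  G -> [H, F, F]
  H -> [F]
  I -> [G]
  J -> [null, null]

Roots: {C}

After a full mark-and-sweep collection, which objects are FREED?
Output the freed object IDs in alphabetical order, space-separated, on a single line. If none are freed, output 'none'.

Roots: C
Mark C: refs=null D, marked=C
Mark D: refs=I null, marked=C D
Mark I: refs=G, marked=C D I
Mark G: refs=H F F, marked=C D G I
Mark H: refs=F, marked=C D G H I
Mark F: refs=B null, marked=C D F G H I
Mark B: refs=J null, marked=B C D F G H I
Mark J: refs=null null, marked=B C D F G H I J
Unmarked (collected): A E

Answer: A E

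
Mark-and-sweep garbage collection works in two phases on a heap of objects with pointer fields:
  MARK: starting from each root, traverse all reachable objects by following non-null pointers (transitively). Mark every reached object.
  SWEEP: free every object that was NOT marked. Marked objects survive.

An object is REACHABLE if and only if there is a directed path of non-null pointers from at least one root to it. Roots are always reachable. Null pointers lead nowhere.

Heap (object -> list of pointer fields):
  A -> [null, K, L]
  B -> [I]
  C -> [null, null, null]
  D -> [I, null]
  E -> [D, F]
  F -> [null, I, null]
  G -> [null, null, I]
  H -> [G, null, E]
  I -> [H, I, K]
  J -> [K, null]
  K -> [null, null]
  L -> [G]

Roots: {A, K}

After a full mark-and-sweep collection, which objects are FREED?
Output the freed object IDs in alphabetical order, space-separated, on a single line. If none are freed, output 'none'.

Roots: A K
Mark A: refs=null K L, marked=A
Mark K: refs=null null, marked=A K
Mark L: refs=G, marked=A K L
Mark G: refs=null null I, marked=A G K L
Mark I: refs=H I K, marked=A G I K L
Mark H: refs=G null E, marked=A G H I K L
Mark E: refs=D F, marked=A E G H I K L
Mark D: refs=I null, marked=A D E G H I K L
Mark F: refs=null I null, marked=A D E F G H I K L
Unmarked (collected): B C J

Answer: B C J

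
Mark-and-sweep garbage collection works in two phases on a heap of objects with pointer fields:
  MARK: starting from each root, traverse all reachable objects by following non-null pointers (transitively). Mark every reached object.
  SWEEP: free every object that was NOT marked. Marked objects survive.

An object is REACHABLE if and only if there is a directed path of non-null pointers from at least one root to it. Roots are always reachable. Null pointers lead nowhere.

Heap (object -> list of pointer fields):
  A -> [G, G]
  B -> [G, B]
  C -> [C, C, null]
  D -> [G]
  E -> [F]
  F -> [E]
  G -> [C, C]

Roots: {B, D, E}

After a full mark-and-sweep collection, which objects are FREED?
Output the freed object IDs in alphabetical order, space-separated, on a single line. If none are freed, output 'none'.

Answer: A

Derivation:
Roots: B D E
Mark B: refs=G B, marked=B
Mark D: refs=G, marked=B D
Mark E: refs=F, marked=B D E
Mark G: refs=C C, marked=B D E G
Mark F: refs=E, marked=B D E F G
Mark C: refs=C C null, marked=B C D E F G
Unmarked (collected): A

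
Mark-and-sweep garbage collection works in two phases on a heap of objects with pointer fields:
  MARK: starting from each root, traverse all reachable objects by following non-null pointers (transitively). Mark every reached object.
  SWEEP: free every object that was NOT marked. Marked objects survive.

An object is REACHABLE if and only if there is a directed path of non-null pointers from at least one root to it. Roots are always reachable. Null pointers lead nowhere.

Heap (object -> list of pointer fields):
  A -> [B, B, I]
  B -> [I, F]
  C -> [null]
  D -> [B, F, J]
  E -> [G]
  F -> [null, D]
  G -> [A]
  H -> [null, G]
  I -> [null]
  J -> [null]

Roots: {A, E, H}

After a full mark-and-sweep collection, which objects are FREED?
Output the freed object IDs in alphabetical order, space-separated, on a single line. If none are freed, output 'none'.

Roots: A E H
Mark A: refs=B B I, marked=A
Mark E: refs=G, marked=A E
Mark H: refs=null G, marked=A E H
Mark B: refs=I F, marked=A B E H
Mark I: refs=null, marked=A B E H I
Mark G: refs=A, marked=A B E G H I
Mark F: refs=null D, marked=A B E F G H I
Mark D: refs=B F J, marked=A B D E F G H I
Mark J: refs=null, marked=A B D E F G H I J
Unmarked (collected): C

Answer: C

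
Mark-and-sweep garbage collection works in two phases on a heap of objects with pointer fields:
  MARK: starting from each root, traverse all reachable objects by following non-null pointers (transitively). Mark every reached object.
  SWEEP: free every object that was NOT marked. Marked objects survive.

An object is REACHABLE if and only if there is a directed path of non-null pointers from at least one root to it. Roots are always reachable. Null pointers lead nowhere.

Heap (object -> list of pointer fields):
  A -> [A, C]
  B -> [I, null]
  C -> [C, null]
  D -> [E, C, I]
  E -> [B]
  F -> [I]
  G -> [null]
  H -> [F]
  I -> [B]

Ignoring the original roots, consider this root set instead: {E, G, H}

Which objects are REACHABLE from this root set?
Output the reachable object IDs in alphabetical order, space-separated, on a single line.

Answer: B E F G H I

Derivation:
Roots: E G H
Mark E: refs=B, marked=E
Mark G: refs=null, marked=E G
Mark H: refs=F, marked=E G H
Mark B: refs=I null, marked=B E G H
Mark F: refs=I, marked=B E F G H
Mark I: refs=B, marked=B E F G H I
Unmarked (collected): A C D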